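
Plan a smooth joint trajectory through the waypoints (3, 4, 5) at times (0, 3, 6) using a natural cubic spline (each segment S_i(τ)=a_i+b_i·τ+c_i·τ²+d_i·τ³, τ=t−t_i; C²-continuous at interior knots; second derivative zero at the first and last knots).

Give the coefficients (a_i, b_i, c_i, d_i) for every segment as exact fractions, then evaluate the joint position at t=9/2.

Δ: Δ0=1/3, Δ1=1/3
row 1: diag=12, rhs=0; c'=1/4, d'=0
back: M1=0
M: M0=0, M1=0, M2=0
seg 0: a=3, c=M0/2=0, d=(M1−M0)/(6·3)=0, b=Δ0−h0·(2M0+M1)/6=1/3
seg 1: a=4, c=M1/2=0, d=(M2−M1)/(6·3)=0, b=Δ1−h1·(2M1+M2)/6=1/3
t_q=9/2 → seg 1, τ=3/2; S=4+1/3·τ+0·τ²+0·τ³=9/2

  seg 0: a=3 b=1/3 c=0 d=0
  seg 1: a=4 b=1/3 c=0 d=0
S(9/2) = 9/2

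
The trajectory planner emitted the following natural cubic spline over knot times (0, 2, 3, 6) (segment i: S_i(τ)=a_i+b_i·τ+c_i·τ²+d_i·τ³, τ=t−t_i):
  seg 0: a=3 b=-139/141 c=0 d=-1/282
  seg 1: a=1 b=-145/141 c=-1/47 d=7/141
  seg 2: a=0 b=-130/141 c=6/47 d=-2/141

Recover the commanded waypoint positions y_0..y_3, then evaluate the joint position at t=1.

y_0 = S_0(0) = a_0 = 3
y_1 = S_1(0) = a_1 = 1
y_2 = S_2(0) = a_2 = 0
y_3 = S_2(3) = -2
t_q=1 is in segment 0 (τ=1); S_0(τ)=189/94

y_0=3 y_1=1 y_2=0 y_3=-2
S(1) = 189/94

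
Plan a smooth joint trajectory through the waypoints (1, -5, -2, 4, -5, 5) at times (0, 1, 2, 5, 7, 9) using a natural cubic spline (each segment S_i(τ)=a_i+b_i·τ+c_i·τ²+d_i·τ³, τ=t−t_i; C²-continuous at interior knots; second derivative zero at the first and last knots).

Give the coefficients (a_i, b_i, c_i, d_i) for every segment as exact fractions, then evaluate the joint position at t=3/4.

Δ: Δ0=-6, Δ1=3, Δ2=2, Δ3=-9/2, Δ4=5
row 1: diag=4, rhs=54; c'=1/4, d'=27/2
row 2: denom=8−1·1/4=31/4; d'=(-6−1·27/2)/(31/4)=-78/31
row 3: denom=10−3·12/31=274/31; d'=(-39−3·-78/31)/(274/31)=-975/274
row 4: denom=8−2·31/137=1034/137; d'=(57−2·-975/274)/(1034/137)=4392/517
back: M4=4392/517
back: M3=-975/274−31/137·4392/517=-5667/1034
back: M2=-78/31−12/31·-5667/1034=-204/517
back: M1=27/2−1/4·-204/517=14061/1034
M: M0=0, M1=14061/1034, M2=-204/517, M3=-5667/1034, M4=4392/517, M5=0
seg 0: a=1, c=M0/2=0, d=(M1−M0)/(6·1)=4687/2068, b=Δ0−h0·(2M0+M1)/6=-17095/2068
seg 1: a=-5, c=M1/2=14061/2068, d=(M2−M1)/(6·1)=-4823/2068, b=Δ1−h1·(2M1+M2)/6=-1517/1034
seg 2: a=-2, c=M2/2=-102/517, d=(M3−M2)/(6·3)=-1753/6204, b=Δ2−h2·(2M2+M3)/6=10619/2068
seg 3: a=4, c=M3/2=-5667/2068, d=(M4−M3)/(6·2)=4817/4136, b=Δ3−h3·(2M3+M4)/6=-3803/1034
seg 4: a=-5, c=M4/2=2196/517, d=(M5−M4)/(6·2)=-366/517, b=Δ4−h4·(2M4+M5)/6=-343/517
t_q=3/4 → seg 0, τ=3/4; S=1+-17095/2068·τ+0·τ²+4687/2068·τ³=-561659/132352

  seg 0: a=1 b=-17095/2068 c=0 d=4687/2068
  seg 1: a=-5 b=-1517/1034 c=14061/2068 d=-4823/2068
  seg 2: a=-2 b=10619/2068 c=-102/517 d=-1753/6204
  seg 3: a=4 b=-3803/1034 c=-5667/2068 d=4817/4136
  seg 4: a=-5 b=-343/517 c=2196/517 d=-366/517
S(3/4) = -561659/132352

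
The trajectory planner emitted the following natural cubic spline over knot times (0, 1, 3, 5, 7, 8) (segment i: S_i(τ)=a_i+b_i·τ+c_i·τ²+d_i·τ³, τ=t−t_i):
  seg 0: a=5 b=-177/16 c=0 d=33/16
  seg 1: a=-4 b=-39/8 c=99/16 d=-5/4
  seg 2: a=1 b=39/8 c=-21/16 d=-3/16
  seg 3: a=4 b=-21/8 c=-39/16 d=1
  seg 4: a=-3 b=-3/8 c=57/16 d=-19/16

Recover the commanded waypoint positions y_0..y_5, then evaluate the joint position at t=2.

y_0 = S_0(0) = a_0 = 5
y_1 = S_1(0) = a_1 = -4
y_2 = S_2(0) = a_2 = 1
y_3 = S_3(0) = a_3 = 4
y_4 = S_4(0) = a_4 = -3
y_5 = S_4(1) = -1
t_q=2 is in segment 1 (τ=1); S_1(τ)=-63/16

y_0=5 y_1=-4 y_2=1 y_3=4 y_4=-3 y_5=-1
S(2) = -63/16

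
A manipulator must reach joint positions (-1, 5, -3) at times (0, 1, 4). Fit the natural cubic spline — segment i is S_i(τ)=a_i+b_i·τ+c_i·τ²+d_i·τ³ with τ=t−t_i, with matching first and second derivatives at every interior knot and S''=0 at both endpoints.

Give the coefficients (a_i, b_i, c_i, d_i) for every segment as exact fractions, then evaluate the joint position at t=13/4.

Δ: Δ0=6, Δ1=-8/3
row 1: diag=8, rhs=-52; c'=3/8, d'=-13/2
back: M1=-13/2
M: M0=0, M1=-13/2, M2=0
seg 0: a=-1, c=M0/2=0, d=(M1−M0)/(6·1)=-13/12, b=Δ0−h0·(2M0+M1)/6=85/12
seg 1: a=5, c=M1/2=-13/4, d=(M2−M1)/(6·3)=13/36, b=Δ1−h1·(2M1+M2)/6=23/6
t_q=13/4 → seg 1, τ=9/4; S=5+23/6·τ+-13/4·τ²+13/36·τ³=329/256

  seg 0: a=-1 b=85/12 c=0 d=-13/12
  seg 1: a=5 b=23/6 c=-13/4 d=13/36
S(13/4) = 329/256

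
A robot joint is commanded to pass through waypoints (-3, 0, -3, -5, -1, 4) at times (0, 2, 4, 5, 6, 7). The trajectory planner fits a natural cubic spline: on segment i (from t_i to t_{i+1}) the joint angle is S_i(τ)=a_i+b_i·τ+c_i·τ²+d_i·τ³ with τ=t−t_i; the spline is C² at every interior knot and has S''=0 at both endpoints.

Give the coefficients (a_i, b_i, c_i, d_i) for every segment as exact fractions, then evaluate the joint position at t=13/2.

  seg 0: a=-3 b=334/157 c=0 d=-197/1256
  seg 1: a=0 b=77/314 c=-591/628 d=43/1256
  seg 2: a=-3 b=-488/157 c=-231/314 d=579/314
  seg 3: a=-5 b=299/314 c=753/157 d=-549/314
  seg 4: a=-1 b=832/157 c=-141/314 d=47/314
S(13/2) = 3909/2512

Δ: Δ0=3/2, Δ1=-3/2, Δ2=-2, Δ3=4, Δ4=5
row 1: diag=8, rhs=-18; c'=1/4, d'=-9/4
row 2: denom=6−2·1/4=11/2; d'=(-3−2·-9/4)/(11/2)=3/11
row 3: denom=4−1·2/11=42/11; d'=(36−1·3/11)/(42/11)=131/14
row 4: denom=4−1·11/42=157/42; d'=(6−1·131/14)/(157/42)=-141/157
back: M4=-141/157
back: M3=131/14−11/42·-141/157=1506/157
back: M2=3/11−2/11·1506/157=-231/157
back: M1=-9/4−1/4·-231/157=-591/314
M: M0=0, M1=-591/314, M2=-231/157, M3=1506/157, M4=-141/157, M5=0
seg 0: a=-3, c=M0/2=0, d=(M1−M0)/(6·2)=-197/1256, b=Δ0−h0·(2M0+M1)/6=334/157
seg 1: a=0, c=M1/2=-591/628, d=(M2−M1)/(6·2)=43/1256, b=Δ1−h1·(2M1+M2)/6=77/314
seg 2: a=-3, c=M2/2=-231/314, d=(M3−M2)/(6·1)=579/314, b=Δ2−h2·(2M2+M3)/6=-488/157
seg 3: a=-5, c=M3/2=753/157, d=(M4−M3)/(6·1)=-549/314, b=Δ3−h3·(2M3+M4)/6=299/314
seg 4: a=-1, c=M4/2=-141/314, d=(M5−M4)/(6·1)=47/314, b=Δ4−h4·(2M4+M5)/6=832/157
t_q=13/2 → seg 4, τ=1/2; S=-1+832/157·τ+-141/314·τ²+47/314·τ³=3909/2512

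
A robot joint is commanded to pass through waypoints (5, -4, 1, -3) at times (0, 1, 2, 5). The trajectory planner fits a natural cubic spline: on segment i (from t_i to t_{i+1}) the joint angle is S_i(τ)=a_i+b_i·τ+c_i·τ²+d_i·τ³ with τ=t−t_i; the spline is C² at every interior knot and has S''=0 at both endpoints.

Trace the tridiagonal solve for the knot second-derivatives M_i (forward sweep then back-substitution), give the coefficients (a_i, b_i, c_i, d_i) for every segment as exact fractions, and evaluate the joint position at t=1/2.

  seg 0: a=5 b=-1192/93 c=0 d=355/93
  seg 1: a=-4 b=-127/93 c=355/31 d=-473/93
  seg 2: a=1 b=584/93 c=-118/31 d=118/279
S(1/2) = -231/248

Δ: Δ0=-9, Δ1=5, Δ2=-4/3
row 1: diag=4, rhs=84; c'=1/4, d'=21
row 2: denom=8−1·1/4=31/4; d'=(-38−1·21)/(31/4)=-236/31
back: M2=-236/31
back: M1=21−1/4·-236/31=710/31
M: M0=0, M1=710/31, M2=-236/31, M3=0
seg 0: a=5, c=M0/2=0, d=(M1−M0)/(6·1)=355/93, b=Δ0−h0·(2M0+M1)/6=-1192/93
seg 1: a=-4, c=M1/2=355/31, d=(M2−M1)/(6·1)=-473/93, b=Δ1−h1·(2M1+M2)/6=-127/93
seg 2: a=1, c=M2/2=-118/31, d=(M3−M2)/(6·3)=118/279, b=Δ2−h2·(2M2+M3)/6=584/93
t_q=1/2 → seg 0, τ=1/2; S=5+-1192/93·τ+0·τ²+355/93·τ³=-231/248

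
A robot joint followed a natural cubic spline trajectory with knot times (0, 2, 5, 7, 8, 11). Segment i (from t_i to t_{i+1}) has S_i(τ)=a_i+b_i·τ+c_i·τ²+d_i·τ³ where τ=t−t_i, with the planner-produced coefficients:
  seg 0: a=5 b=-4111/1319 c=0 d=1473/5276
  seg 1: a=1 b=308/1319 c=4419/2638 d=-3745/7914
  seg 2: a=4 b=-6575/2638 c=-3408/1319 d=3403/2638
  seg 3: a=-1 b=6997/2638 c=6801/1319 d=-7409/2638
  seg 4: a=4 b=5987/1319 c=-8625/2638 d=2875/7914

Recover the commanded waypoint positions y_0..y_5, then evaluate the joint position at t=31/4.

y_0 = S_0(0) = a_0 = 5
y_1 = S_1(0) = a_1 = 1
y_2 = S_2(0) = a_2 = 4
y_3 = S_3(0) = a_3 = -1
y_4 = S_4(0) = a_4 = 4
y_5 = S_4(3) = -2
t_q=31/4 is in segment 3 (τ=3/4); S_3(τ)=456653/168832

y_0=5 y_1=1 y_2=4 y_3=-1 y_4=4 y_5=-2
S(31/4) = 456653/168832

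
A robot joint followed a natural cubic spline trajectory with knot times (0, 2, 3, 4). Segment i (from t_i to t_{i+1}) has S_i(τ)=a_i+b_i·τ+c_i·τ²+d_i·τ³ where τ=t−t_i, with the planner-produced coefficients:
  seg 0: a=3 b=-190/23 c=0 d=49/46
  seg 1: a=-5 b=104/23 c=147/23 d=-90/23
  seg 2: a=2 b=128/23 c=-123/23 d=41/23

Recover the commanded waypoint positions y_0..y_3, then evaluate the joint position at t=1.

y_0=3 y_1=-5 y_2=2 y_3=4
S(1) = -193/46

y_0 = S_0(0) = a_0 = 3
y_1 = S_1(0) = a_1 = -5
y_2 = S_2(0) = a_2 = 2
y_3 = S_2(1) = 4
t_q=1 is in segment 0 (τ=1); S_0(τ)=-193/46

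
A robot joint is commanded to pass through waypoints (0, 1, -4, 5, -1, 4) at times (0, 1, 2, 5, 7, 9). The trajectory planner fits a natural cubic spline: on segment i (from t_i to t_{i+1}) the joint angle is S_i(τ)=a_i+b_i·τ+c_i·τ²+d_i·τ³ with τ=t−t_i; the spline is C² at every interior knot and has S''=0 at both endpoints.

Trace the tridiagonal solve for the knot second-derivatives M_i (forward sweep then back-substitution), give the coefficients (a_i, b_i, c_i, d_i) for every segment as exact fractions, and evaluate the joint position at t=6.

Δ: Δ0=1, Δ1=-5, Δ2=3, Δ3=-3, Δ4=5/2
row 1: diag=4, rhs=-36; c'=1/4, d'=-9
row 2: denom=8−1·1/4=31/4; d'=(48−1·-9)/(31/4)=228/31
row 3: denom=10−3·12/31=274/31; d'=(-36−3·228/31)/(274/31)=-900/137
row 4: denom=8−2·31/137=1034/137; d'=(33−2·-900/137)/(1034/137)=6321/1034
back: M4=6321/1034
back: M3=-900/137−31/137·6321/1034=-8223/1034
back: M2=228/31−12/31·-8223/1034=5394/517
back: M1=-9−1/4·5394/517=-12003/1034
M: M0=0, M1=-12003/1034, M2=5394/517, M3=-8223/1034, M4=6321/1034, M5=0
seg 0: a=0, c=M0/2=0, d=(M1−M0)/(6·1)=-4001/2068, b=Δ0−h0·(2M0+M1)/6=6069/2068
seg 1: a=1, c=M1/2=-12003/2068, d=(M2−M1)/(6·1)=7597/2068, b=Δ1−h1·(2M1+M2)/6=-2967/1034
seg 2: a=-4, c=M2/2=2697/517, d=(M3−M2)/(6·3)=-6337/6204, b=Δ2−h2·(2M2+M3)/6=-7149/2068
seg 3: a=5, c=M3/2=-8223/2068, d=(M4−M3)/(6·2)=606/517, b=Δ3−h3·(2M3+M4)/6=273/1034
seg 4: a=-1, c=M4/2=6321/2068, d=(M5−M4)/(6·2)=-2107/4136, b=Δ4−h4·(2M4+M5)/6=-1629/1034
t_q=6 → seg 3, τ=1; S=5+273/1034·τ+-8223/2068·τ²+606/517·τ³=5087/2068

  seg 0: a=0 b=6069/2068 c=0 d=-4001/2068
  seg 1: a=1 b=-2967/1034 c=-12003/2068 d=7597/2068
  seg 2: a=-4 b=-7149/2068 c=2697/517 d=-6337/6204
  seg 3: a=5 b=273/1034 c=-8223/2068 d=606/517
  seg 4: a=-1 b=-1629/1034 c=6321/2068 d=-2107/4136
S(6) = 5087/2068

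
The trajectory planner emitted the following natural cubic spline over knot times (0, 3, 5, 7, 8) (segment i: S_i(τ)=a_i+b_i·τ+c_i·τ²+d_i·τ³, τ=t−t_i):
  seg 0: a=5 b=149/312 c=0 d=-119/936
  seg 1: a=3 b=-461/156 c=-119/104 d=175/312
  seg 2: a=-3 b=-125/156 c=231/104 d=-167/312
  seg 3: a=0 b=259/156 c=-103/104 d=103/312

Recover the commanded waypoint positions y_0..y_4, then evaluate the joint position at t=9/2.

y_0=5 y_1=3 y_2=-3 y_3=0 y_4=1
S(9/2) = -1759/832

y_0 = S_0(0) = a_0 = 5
y_1 = S_1(0) = a_1 = 3
y_2 = S_2(0) = a_2 = -3
y_3 = S_3(0) = a_3 = 0
y_4 = S_3(1) = 1
t_q=9/2 is in segment 1 (τ=3/2); S_1(τ)=-1759/832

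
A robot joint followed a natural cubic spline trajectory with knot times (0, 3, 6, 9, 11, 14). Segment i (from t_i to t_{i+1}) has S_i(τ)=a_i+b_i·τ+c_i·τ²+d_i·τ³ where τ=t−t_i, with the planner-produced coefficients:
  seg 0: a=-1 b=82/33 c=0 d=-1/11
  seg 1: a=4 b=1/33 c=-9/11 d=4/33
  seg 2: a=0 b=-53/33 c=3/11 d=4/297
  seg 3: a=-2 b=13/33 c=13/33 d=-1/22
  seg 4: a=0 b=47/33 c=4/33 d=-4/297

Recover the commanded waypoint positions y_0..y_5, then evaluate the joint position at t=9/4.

y_0 = S_0(0) = a_0 = -1
y_1 = S_1(0) = a_1 = 4
y_2 = S_2(0) = a_2 = 0
y_3 = S_3(0) = a_3 = -2
y_4 = S_4(0) = a_4 = 0
y_5 = S_4(3) = 5
t_q=9/4 is in segment 0 (τ=9/4); S_0(τ)=2503/704

y_0=-1 y_1=4 y_2=0 y_3=-2 y_4=0 y_5=5
S(9/4) = 2503/704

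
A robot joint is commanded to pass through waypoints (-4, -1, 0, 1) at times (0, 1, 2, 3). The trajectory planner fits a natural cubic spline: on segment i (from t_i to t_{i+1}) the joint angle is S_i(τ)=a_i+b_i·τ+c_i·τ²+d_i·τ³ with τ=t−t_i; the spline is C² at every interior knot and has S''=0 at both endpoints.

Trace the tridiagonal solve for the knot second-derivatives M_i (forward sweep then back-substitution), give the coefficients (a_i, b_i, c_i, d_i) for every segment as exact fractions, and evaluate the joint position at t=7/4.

  seg 0: a=-4 b=53/15 c=0 d=-8/15
  seg 1: a=-1 b=29/15 c=-8/5 d=2/3
  seg 2: a=0 b=11/15 c=2/5 d=-2/15
S(7/4) = -27/160

Δ: Δ0=3, Δ1=1, Δ2=1
row 1: diag=4, rhs=-12; c'=1/4, d'=-3
row 2: denom=4−1·1/4=15/4; d'=(0−1·-3)/(15/4)=4/5
back: M2=4/5
back: M1=-3−1/4·4/5=-16/5
M: M0=0, M1=-16/5, M2=4/5, M3=0
seg 0: a=-4, c=M0/2=0, d=(M1−M0)/(6·1)=-8/15, b=Δ0−h0·(2M0+M1)/6=53/15
seg 1: a=-1, c=M1/2=-8/5, d=(M2−M1)/(6·1)=2/3, b=Δ1−h1·(2M1+M2)/6=29/15
seg 2: a=0, c=M2/2=2/5, d=(M3−M2)/(6·1)=-2/15, b=Δ2−h2·(2M2+M3)/6=11/15
t_q=7/4 → seg 1, τ=3/4; S=-1+29/15·τ+-8/5·τ²+2/3·τ³=-27/160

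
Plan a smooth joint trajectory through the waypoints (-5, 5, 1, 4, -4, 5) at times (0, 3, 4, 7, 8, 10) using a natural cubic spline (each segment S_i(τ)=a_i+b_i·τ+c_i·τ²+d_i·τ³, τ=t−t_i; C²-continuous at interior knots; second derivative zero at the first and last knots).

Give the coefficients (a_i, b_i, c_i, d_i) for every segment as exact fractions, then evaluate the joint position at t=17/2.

Δ: Δ0=10/3, Δ1=-4, Δ2=1, Δ3=-8, Δ4=9/2
row 1: diag=8, rhs=-44; c'=1/8, d'=-11/2
row 2: denom=8−1·1/8=63/8; d'=(30−1·-11/2)/(63/8)=284/63
row 3: denom=8−3·8/21=48/7; d'=(-54−3·284/63)/(48/7)=-709/72
row 4: denom=6−1·7/48=281/48; d'=(75−1·-709/72)/(281/48)=12218/843
back: M4=12218/843
back: M3=-709/72−7/48·12218/843=-3361/281
back: M2=284/63−8/21·-3361/281=22924/2529
back: M1=-11/2−1/8·22924/2529=-16775/2529
M: M0=0, M1=-16775/2529, M2=22924/2529, M3=-3361/281, M4=12218/843, M5=0
seg 0: a=-5, c=M0/2=0, d=(M1−M0)/(6·3)=-16775/45522, b=Δ0−h0·(2M0+M1)/6=33635/5058
seg 1: a=5, c=M1/2=-16775/5058, d=(M2−M1)/(6·1)=4411/1686, b=Δ1−h1·(2M1+M2)/6=-8345/2529
seg 2: a=1, c=M2/2=11462/2529, d=(M3−M2)/(6·3)=-53173/45522, b=Δ2−h2·(2M2+M3)/6=-10541/5058
seg 3: a=4, c=M3/2=-3361/562, d=(M4−M3)/(6·1)=22301/5058, b=Δ3−h3·(2M3+M4)/6=-16258/2529
seg 4: a=-4, c=M4/2=6109/843, d=(M5−M4)/(6·2)=-6109/5058, b=Δ4−h4·(2M4+M5)/6=-26111/5058
t_q=17/2 → seg 4, τ=1/2; S=-4+-26111/5058·τ+6109/843·τ²+-6109/5058·τ³=-66367/13488

  seg 0: a=-5 b=33635/5058 c=0 d=-16775/45522
  seg 1: a=5 b=-8345/2529 c=-16775/5058 d=4411/1686
  seg 2: a=1 b=-10541/5058 c=11462/2529 d=-53173/45522
  seg 3: a=4 b=-16258/2529 c=-3361/562 d=22301/5058
  seg 4: a=-4 b=-26111/5058 c=6109/843 d=-6109/5058
S(17/2) = -66367/13488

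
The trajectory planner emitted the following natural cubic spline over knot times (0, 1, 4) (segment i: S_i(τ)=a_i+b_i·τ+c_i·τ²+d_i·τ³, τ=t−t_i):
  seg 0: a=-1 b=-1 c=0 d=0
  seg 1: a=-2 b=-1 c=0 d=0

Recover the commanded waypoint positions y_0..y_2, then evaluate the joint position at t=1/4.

y_0=-1 y_1=-2 y_2=-5
S(1/4) = -5/4

y_0 = S_0(0) = a_0 = -1
y_1 = S_1(0) = a_1 = -2
y_2 = S_1(3) = -5
t_q=1/4 is in segment 0 (τ=1/4); S_0(τ)=-5/4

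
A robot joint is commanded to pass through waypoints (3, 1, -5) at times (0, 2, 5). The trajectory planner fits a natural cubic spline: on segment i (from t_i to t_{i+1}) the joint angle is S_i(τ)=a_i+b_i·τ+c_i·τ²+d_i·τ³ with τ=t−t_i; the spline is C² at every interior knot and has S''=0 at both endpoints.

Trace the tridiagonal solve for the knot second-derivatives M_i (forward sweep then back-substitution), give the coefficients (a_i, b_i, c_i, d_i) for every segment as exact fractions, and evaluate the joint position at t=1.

Δ: Δ0=-1, Δ1=-2
row 1: diag=10, rhs=-6; c'=3/10, d'=-3/5
back: M1=-3/5
M: M0=0, M1=-3/5, M2=0
seg 0: a=3, c=M0/2=0, d=(M1−M0)/(6·2)=-1/20, b=Δ0−h0·(2M0+M1)/6=-4/5
seg 1: a=1, c=M1/2=-3/10, d=(M2−M1)/(6·3)=1/30, b=Δ1−h1·(2M1+M2)/6=-7/5
t_q=1 → seg 0, τ=1; S=3+-4/5·τ+0·τ²+-1/20·τ³=43/20

  seg 0: a=3 b=-4/5 c=0 d=-1/20
  seg 1: a=1 b=-7/5 c=-3/10 d=1/30
S(1) = 43/20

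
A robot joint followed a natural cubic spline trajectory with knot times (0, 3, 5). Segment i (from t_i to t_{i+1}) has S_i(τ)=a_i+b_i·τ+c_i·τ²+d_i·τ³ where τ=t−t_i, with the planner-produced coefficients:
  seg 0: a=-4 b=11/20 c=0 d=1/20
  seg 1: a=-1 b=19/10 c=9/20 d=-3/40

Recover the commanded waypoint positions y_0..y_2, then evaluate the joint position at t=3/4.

y_0 = S_0(0) = a_0 = -4
y_1 = S_1(0) = a_1 = -1
y_2 = S_1(2) = 4
t_q=3/4 is in segment 0 (τ=3/4); S_0(τ)=-913/256

y_0=-4 y_1=-1 y_2=4
S(3/4) = -913/256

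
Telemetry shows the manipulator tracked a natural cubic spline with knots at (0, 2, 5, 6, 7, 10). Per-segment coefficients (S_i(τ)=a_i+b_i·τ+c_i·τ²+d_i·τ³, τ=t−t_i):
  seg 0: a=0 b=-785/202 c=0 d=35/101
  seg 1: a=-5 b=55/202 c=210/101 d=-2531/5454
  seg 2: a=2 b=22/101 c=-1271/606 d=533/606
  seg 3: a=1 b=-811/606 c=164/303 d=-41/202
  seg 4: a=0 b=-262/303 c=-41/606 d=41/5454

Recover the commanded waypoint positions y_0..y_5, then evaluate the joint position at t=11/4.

y_0 = S_0(0) = a_0 = 0
y_1 = S_1(0) = a_1 = -5
y_2 = S_2(0) = a_2 = 2
y_3 = S_3(0) = a_3 = 1
y_4 = S_4(0) = a_4 = 0
y_5 = S_4(3) = -3
t_q=11/4 is in segment 1 (τ=3/4); S_1(τ)=-49411/12928

y_0=0 y_1=-5 y_2=2 y_3=1 y_4=0 y_5=-3
S(11/4) = -49411/12928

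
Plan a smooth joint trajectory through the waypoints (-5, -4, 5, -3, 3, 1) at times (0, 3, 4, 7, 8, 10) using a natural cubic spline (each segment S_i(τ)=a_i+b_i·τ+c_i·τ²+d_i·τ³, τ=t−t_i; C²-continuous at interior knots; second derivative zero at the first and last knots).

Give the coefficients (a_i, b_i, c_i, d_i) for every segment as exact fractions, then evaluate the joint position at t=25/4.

Δ: Δ0=1/3, Δ1=9, Δ2=-8/3, Δ3=6, Δ4=-1
row 1: diag=8, rhs=52; c'=1/8, d'=13/2
row 2: denom=8−1·1/8=63/8; d'=(-70−1·13/2)/(63/8)=-68/7
row 3: denom=8−3·8/21=48/7; d'=(52−3·-68/7)/(48/7)=71/6
row 4: denom=6−1·7/48=281/48; d'=(-42−1·71/6)/(281/48)=-2584/281
back: M4=-2584/281
back: M3=71/6−7/48·-2584/281=3702/281
back: M2=-68/7−8/21·3702/281=-4140/281
back: M1=13/2−1/8·-4140/281=2344/281
M: M0=0, M1=2344/281, M2=-4140/281, M3=3702/281, M4=-2584/281, M5=0
seg 0: a=-5, c=M0/2=0, d=(M1−M0)/(6·3)=1172/2529, b=Δ0−h0·(2M0+M1)/6=-3235/843
seg 1: a=-4, c=M1/2=1172/281, d=(M2−M1)/(6·1)=-3242/843, b=Δ1−h1·(2M1+M2)/6=7313/843
seg 2: a=5, c=M2/2=-2070/281, d=(M3−M2)/(6·3)=1307/843, b=Δ2−h2·(2M2+M3)/6=4619/843
seg 3: a=-3, c=M3/2=1851/281, d=(M4−M3)/(6·1)=-3143/843, b=Δ3−h3·(2M3+M4)/6=2648/843
seg 4: a=3, c=M4/2=-1292/281, d=(M5−M4)/(6·2)=646/843, b=Δ4−h4·(2M4+M5)/6=4325/843
t_q=25/4 → seg 2, τ=9/4; S=5+4619/843·τ+-2070/281·τ²+1307/843·τ³=-41447/17984

  seg 0: a=-5 b=-3235/843 c=0 d=1172/2529
  seg 1: a=-4 b=7313/843 c=1172/281 d=-3242/843
  seg 2: a=5 b=4619/843 c=-2070/281 d=1307/843
  seg 3: a=-3 b=2648/843 c=1851/281 d=-3143/843
  seg 4: a=3 b=4325/843 c=-1292/281 d=646/843
S(25/4) = -41447/17984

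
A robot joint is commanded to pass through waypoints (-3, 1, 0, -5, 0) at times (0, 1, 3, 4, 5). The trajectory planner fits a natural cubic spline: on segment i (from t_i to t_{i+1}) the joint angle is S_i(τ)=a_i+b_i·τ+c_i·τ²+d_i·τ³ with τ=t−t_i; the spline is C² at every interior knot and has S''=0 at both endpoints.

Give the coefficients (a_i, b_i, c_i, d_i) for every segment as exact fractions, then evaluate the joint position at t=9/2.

Δ: Δ0=4, Δ1=-1/2, Δ2=-5, Δ3=5
row 1: diag=6, rhs=-27; c'=1/3, d'=-9/2
row 2: denom=6−2·1/3=16/3; d'=(-27−2·-9/2)/(16/3)=-27/8
row 3: denom=4−1·3/16=61/16; d'=(60−1·-27/8)/(61/16)=1014/61
back: M3=1014/61
back: M2=-27/8−3/16·1014/61=-396/61
back: M1=-9/2−1/3·-396/61=-285/122
M: M0=0, M1=-285/122, M2=-396/61, M3=1014/61, M4=0
seg 0: a=-3, c=M0/2=0, d=(M1−M0)/(6·1)=-95/244, b=Δ0−h0·(2M0+M1)/6=1071/244
seg 1: a=1, c=M1/2=-285/244, d=(M2−M1)/(6·2)=-169/488, b=Δ1−h1·(2M1+M2)/6=393/122
seg 2: a=0, c=M2/2=-198/61, d=(M3−M2)/(6·1)=235/61, b=Δ2−h2·(2M2+M3)/6=-342/61
seg 3: a=-5, c=M3/2=507/61, d=(M4−M3)/(6·1)=-169/61, b=Δ3−h3·(2M3+M4)/6=-33/61
t_q=9/2 → seg 3, τ=1/2; S=-5+-33/61·τ+507/61·τ²+-169/61·τ³=-1727/488

  seg 0: a=-3 b=1071/244 c=0 d=-95/244
  seg 1: a=1 b=393/122 c=-285/244 d=-169/488
  seg 2: a=0 b=-342/61 c=-198/61 d=235/61
  seg 3: a=-5 b=-33/61 c=507/61 d=-169/61
S(9/2) = -1727/488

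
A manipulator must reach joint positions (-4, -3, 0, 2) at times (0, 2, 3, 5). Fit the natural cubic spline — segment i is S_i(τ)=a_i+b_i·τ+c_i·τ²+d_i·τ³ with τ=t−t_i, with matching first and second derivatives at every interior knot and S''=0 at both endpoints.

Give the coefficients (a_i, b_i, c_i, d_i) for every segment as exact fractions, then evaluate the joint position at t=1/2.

Δ: Δ0=1/2, Δ1=3, Δ2=1
row 1: diag=6, rhs=15; c'=1/6, d'=5/2
row 2: denom=6−1·1/6=35/6; d'=(-12−1·5/2)/(35/6)=-87/35
back: M2=-87/35
back: M1=5/2−1/6·-87/35=102/35
M: M0=0, M1=102/35, M2=-87/35, M3=0
seg 0: a=-4, c=M0/2=0, d=(M1−M0)/(6·2)=17/70, b=Δ0−h0·(2M0+M1)/6=-33/70
seg 1: a=-3, c=M1/2=51/35, d=(M2−M1)/(6·1)=-9/10, b=Δ1−h1·(2M1+M2)/6=171/70
seg 2: a=0, c=M2/2=-87/70, d=(M3−M2)/(6·2)=29/140, b=Δ2−h2·(2M2+M3)/6=93/35
t_q=1/2 → seg 0, τ=1/2; S=-4+-33/70·τ+0·τ²+17/70·τ³=-471/112

  seg 0: a=-4 b=-33/70 c=0 d=17/70
  seg 1: a=-3 b=171/70 c=51/35 d=-9/10
  seg 2: a=0 b=93/35 c=-87/70 d=29/140
S(1/2) = -471/112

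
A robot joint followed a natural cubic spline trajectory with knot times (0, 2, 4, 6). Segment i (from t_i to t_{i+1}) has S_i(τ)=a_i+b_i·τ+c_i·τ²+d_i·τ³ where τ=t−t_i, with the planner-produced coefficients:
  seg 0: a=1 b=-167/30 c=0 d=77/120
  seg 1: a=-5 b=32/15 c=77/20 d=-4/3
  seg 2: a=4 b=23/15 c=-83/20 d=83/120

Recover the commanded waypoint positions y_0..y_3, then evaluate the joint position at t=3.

y_0=1 y_1=-5 y_2=4 y_3=-4
S(3) = -7/20

y_0 = S_0(0) = a_0 = 1
y_1 = S_1(0) = a_1 = -5
y_2 = S_2(0) = a_2 = 4
y_3 = S_2(2) = -4
t_q=3 is in segment 1 (τ=1); S_1(τ)=-7/20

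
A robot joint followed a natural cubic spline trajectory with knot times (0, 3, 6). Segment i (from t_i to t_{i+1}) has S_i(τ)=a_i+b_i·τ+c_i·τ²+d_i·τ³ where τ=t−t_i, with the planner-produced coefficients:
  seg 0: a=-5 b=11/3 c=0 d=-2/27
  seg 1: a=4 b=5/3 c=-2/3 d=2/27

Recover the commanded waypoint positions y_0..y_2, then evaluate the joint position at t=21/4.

y_0 = S_0(0) = a_0 = -5
y_1 = S_1(0) = a_1 = 4
y_2 = S_1(3) = 5
t_q=21/4 is in segment 1 (τ=9/4); S_1(τ)=167/32

y_0=-5 y_1=4 y_2=5
S(21/4) = 167/32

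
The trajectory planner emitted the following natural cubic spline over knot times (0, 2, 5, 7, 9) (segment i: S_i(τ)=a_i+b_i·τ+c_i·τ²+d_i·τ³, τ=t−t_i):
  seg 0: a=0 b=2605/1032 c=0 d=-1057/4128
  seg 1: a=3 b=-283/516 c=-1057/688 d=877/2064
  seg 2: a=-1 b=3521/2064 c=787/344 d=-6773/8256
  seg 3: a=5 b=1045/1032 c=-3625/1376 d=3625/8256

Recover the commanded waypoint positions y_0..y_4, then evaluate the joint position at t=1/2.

y_0=0 y_1=3 y_2=-1 y_3=5 y_4=0
S(1/2) = 13541/11008

y_0 = S_0(0) = a_0 = 0
y_1 = S_1(0) = a_1 = 3
y_2 = S_2(0) = a_2 = -1
y_3 = S_3(0) = a_3 = 5
y_4 = S_3(2) = 0
t_q=1/2 is in segment 0 (τ=1/2); S_0(τ)=13541/11008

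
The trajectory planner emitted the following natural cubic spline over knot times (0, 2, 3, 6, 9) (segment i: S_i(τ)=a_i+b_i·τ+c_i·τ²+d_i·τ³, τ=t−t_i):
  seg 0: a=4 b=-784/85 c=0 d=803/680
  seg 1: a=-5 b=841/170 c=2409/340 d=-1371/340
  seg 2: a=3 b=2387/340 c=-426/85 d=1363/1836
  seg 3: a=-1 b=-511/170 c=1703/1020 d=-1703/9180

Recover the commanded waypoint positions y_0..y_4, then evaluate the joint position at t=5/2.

y_0=4 y_1=-5 y_2=3 y_3=-1 y_4=0
S(5/2) = -685/544

y_0 = S_0(0) = a_0 = 4
y_1 = S_1(0) = a_1 = -5
y_2 = S_2(0) = a_2 = 3
y_3 = S_3(0) = a_3 = -1
y_4 = S_3(3) = 0
t_q=5/2 is in segment 1 (τ=1/2); S_1(τ)=-685/544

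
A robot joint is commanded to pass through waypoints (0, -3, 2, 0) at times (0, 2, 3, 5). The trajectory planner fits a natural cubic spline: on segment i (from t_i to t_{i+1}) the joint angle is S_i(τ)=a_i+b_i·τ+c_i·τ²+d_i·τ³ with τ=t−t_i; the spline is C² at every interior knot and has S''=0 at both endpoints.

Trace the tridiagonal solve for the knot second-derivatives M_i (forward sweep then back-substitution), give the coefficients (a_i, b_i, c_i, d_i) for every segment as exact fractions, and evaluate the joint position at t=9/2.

Δ: Δ0=-3/2, Δ1=5, Δ2=-1
row 1: diag=6, rhs=39; c'=1/6, d'=13/2
row 2: denom=6−1·1/6=35/6; d'=(-36−1·13/2)/(35/6)=-51/7
back: M2=-51/7
back: M1=13/2−1/6·-51/7=54/7
M: M0=0, M1=54/7, M2=-51/7, M3=0
seg 0: a=0, c=M0/2=0, d=(M1−M0)/(6·2)=9/14, b=Δ0−h0·(2M0+M1)/6=-57/14
seg 1: a=-3, c=M1/2=27/7, d=(M2−M1)/(6·1)=-5/2, b=Δ1−h1·(2M1+M2)/6=51/14
seg 2: a=2, c=M2/2=-51/14, d=(M3−M2)/(6·2)=17/28, b=Δ2−h2·(2M2+M3)/6=27/7
t_q=9/2 → seg 2, τ=3/2; S=2+27/7·τ+-51/14·τ²+17/28·τ³=367/224

  seg 0: a=0 b=-57/14 c=0 d=9/14
  seg 1: a=-3 b=51/14 c=27/7 d=-5/2
  seg 2: a=2 b=27/7 c=-51/14 d=17/28
S(9/2) = 367/224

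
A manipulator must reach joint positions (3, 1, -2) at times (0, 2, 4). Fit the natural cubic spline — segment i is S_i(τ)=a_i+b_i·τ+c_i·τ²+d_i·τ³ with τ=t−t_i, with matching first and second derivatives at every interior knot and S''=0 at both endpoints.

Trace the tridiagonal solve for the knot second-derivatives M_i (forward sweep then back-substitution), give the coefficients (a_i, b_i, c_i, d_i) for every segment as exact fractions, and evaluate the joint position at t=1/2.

Δ: Δ0=-1, Δ1=-3/2
row 1: diag=8, rhs=-3; c'=1/4, d'=-3/8
back: M1=-3/8
M: M0=0, M1=-3/8, M2=0
seg 0: a=3, c=M0/2=0, d=(M1−M0)/(6·2)=-1/32, b=Δ0−h0·(2M0+M1)/6=-7/8
seg 1: a=1, c=M1/2=-3/16, d=(M2−M1)/(6·2)=1/32, b=Δ1−h1·(2M1+M2)/6=-5/4
t_q=1/2 → seg 0, τ=1/2; S=3+-7/8·τ+0·τ²+-1/32·τ³=655/256

  seg 0: a=3 b=-7/8 c=0 d=-1/32
  seg 1: a=1 b=-5/4 c=-3/16 d=1/32
S(1/2) = 655/256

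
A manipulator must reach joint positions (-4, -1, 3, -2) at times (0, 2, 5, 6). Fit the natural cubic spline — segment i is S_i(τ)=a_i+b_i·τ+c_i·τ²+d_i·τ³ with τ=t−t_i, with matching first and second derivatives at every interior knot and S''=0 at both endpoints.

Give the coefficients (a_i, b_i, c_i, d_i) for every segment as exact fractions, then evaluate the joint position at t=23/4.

  seg 0: a=-4 b=427/426 c=0 d=53/426
  seg 1: a=-1 b=1063/426 c=53/71 d=-161/426
  seg 2: a=3 b=-688/213 c=-377/142 d=377/426
S(23/4) = -4931/9088

Δ: Δ0=3/2, Δ1=4/3, Δ2=-5
row 1: diag=10, rhs=-1; c'=3/10, d'=-1/10
row 2: denom=8−3·3/10=71/10; d'=(-38−3·-1/10)/(71/10)=-377/71
back: M2=-377/71
back: M1=-1/10−3/10·-377/71=106/71
M: M0=0, M1=106/71, M2=-377/71, M3=0
seg 0: a=-4, c=M0/2=0, d=(M1−M0)/(6·2)=53/426, b=Δ0−h0·(2M0+M1)/6=427/426
seg 1: a=-1, c=M1/2=53/71, d=(M2−M1)/(6·3)=-161/426, b=Δ1−h1·(2M1+M2)/6=1063/426
seg 2: a=3, c=M2/2=-377/142, d=(M3−M2)/(6·1)=377/426, b=Δ2−h2·(2M2+M3)/6=-688/213
t_q=23/4 → seg 2, τ=3/4; S=3+-688/213·τ+-377/142·τ²+377/426·τ³=-4931/9088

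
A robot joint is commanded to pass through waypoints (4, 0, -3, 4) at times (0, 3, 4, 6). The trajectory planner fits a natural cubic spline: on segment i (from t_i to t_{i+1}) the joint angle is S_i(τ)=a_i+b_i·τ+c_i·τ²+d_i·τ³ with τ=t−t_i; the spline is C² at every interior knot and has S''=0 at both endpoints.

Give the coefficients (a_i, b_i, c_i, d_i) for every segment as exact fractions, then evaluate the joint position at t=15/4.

Δ: Δ0=-4/3, Δ1=-3, Δ2=7/2
row 1: diag=8, rhs=-10; c'=1/8, d'=-5/4
row 2: denom=6−1·1/8=47/8; d'=(39−1·-5/4)/(47/8)=322/47
back: M2=322/47
back: M1=-5/4−1/8·322/47=-99/47
M: M0=0, M1=-99/47, M2=322/47, M3=0
seg 0: a=4, c=M0/2=0, d=(M1−M0)/(6·3)=-11/94, b=Δ0−h0·(2M0+M1)/6=-79/282
seg 1: a=0, c=M1/2=-99/94, d=(M2−M1)/(6·1)=421/282, b=Δ1−h1·(2M1+M2)/6=-485/141
seg 2: a=-3, c=M2/2=161/47, d=(M3−M2)/(6·2)=-161/282, b=Δ2−h2·(2M2+M3)/6=-301/282
t_q=15/4 → seg 1, τ=3/4; S=0+-485/141·τ+-99/94·τ²+421/282·τ³=-15295/6016

  seg 0: a=4 b=-79/282 c=0 d=-11/94
  seg 1: a=0 b=-485/141 c=-99/94 d=421/282
  seg 2: a=-3 b=-301/282 c=161/47 d=-161/282
S(15/4) = -15295/6016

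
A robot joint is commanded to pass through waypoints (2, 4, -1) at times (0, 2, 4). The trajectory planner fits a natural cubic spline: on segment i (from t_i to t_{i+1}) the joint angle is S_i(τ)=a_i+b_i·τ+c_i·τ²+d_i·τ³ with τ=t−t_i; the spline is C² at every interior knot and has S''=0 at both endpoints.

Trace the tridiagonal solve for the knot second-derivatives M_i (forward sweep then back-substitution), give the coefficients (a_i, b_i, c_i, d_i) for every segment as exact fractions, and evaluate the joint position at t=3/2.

Δ: Δ0=1, Δ1=-5/2
row 1: diag=8, rhs=-21; c'=1/4, d'=-21/8
back: M1=-21/8
M: M0=0, M1=-21/8, M2=0
seg 0: a=2, c=M0/2=0, d=(M1−M0)/(6·2)=-7/32, b=Δ0−h0·(2M0+M1)/6=15/8
seg 1: a=4, c=M1/2=-21/16, d=(M2−M1)/(6·2)=7/32, b=Δ1−h1·(2M1+M2)/6=-3/4
t_q=3/2 → seg 0, τ=3/2; S=2+15/8·τ+0·τ²+-7/32·τ³=1043/256

  seg 0: a=2 b=15/8 c=0 d=-7/32
  seg 1: a=4 b=-3/4 c=-21/16 d=7/32
S(3/2) = 1043/256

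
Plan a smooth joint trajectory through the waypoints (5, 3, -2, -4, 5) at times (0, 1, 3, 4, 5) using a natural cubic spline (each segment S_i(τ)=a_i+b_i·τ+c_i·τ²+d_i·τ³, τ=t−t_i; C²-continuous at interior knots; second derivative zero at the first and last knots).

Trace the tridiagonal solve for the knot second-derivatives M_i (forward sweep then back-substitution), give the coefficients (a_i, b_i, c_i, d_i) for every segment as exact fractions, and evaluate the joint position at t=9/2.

Δ: Δ0=-2, Δ1=-5/2, Δ2=-2, Δ3=9
row 1: diag=6, rhs=-3; c'=1/3, d'=-1/2
row 2: denom=6−2·1/3=16/3; d'=(3−2·-1/2)/(16/3)=3/4
row 3: denom=4−1·3/16=61/16; d'=(66−1·3/4)/(61/16)=1044/61
back: M3=1044/61
back: M2=3/4−3/16·1044/61=-150/61
back: M1=-1/2−1/3·-150/61=39/122
M: M0=0, M1=39/122, M2=-150/61, M3=1044/61, M4=0
seg 0: a=5, c=M0/2=0, d=(M1−M0)/(6·1)=13/244, b=Δ0−h0·(2M0+M1)/6=-501/244
seg 1: a=3, c=M1/2=39/244, d=(M2−M1)/(6·2)=-113/488, b=Δ1−h1·(2M1+M2)/6=-231/122
seg 2: a=-2, c=M2/2=-75/61, d=(M3−M2)/(6·1)=199/61, b=Δ2−h2·(2M2+M3)/6=-246/61
seg 3: a=-4, c=M3/2=522/61, d=(M4−M3)/(6·1)=-174/61, b=Δ3−h3·(2M3+M4)/6=201/61
t_q=9/2 → seg 3, τ=1/2; S=-4+201/61·τ+522/61·τ²+-174/61·τ³=-139/244

  seg 0: a=5 b=-501/244 c=0 d=13/244
  seg 1: a=3 b=-231/122 c=39/244 d=-113/488
  seg 2: a=-2 b=-246/61 c=-75/61 d=199/61
  seg 3: a=-4 b=201/61 c=522/61 d=-174/61
S(9/2) = -139/244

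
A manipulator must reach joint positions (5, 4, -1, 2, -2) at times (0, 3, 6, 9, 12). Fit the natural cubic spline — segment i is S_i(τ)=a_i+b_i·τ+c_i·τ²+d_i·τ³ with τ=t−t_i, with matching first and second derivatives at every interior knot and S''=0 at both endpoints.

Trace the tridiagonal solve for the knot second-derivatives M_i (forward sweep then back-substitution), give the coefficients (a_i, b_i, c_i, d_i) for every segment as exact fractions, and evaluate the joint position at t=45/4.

  seg 0: a=5 b=43/168 c=0 d=-11/168
  seg 1: a=4 b=-127/84 c=-33/56 d=271/1512
  seg 2: a=-1 b=-5/24 c=43/42 d=-313/1512
  seg 3: a=2 b=29/84 c=-47/56 d=47/504
S(45/4) = -1469/3584

Δ: Δ0=-1/3, Δ1=-5/3, Δ2=1, Δ3=-4/3
row 1: diag=12, rhs=-8; c'=1/4, d'=-2/3
row 2: denom=12−3·1/4=45/4; d'=(16−3·-2/3)/(45/4)=8/5
row 3: denom=12−3·4/15=56/5; d'=(-14−3·8/5)/(56/5)=-47/28
back: M3=-47/28
back: M2=8/5−4/15·-47/28=43/21
back: M1=-2/3−1/4·43/21=-33/28
M: M0=0, M1=-33/28, M2=43/21, M3=-47/28, M4=0
seg 0: a=5, c=M0/2=0, d=(M1−M0)/(6·3)=-11/168, b=Δ0−h0·(2M0+M1)/6=43/168
seg 1: a=4, c=M1/2=-33/56, d=(M2−M1)/(6·3)=271/1512, b=Δ1−h1·(2M1+M2)/6=-127/84
seg 2: a=-1, c=M2/2=43/42, d=(M3−M2)/(6·3)=-313/1512, b=Δ2−h2·(2M2+M3)/6=-5/24
seg 3: a=2, c=M3/2=-47/56, d=(M4−M3)/(6·3)=47/504, b=Δ3−h3·(2M3+M4)/6=29/84
t_q=45/4 → seg 3, τ=9/4; S=2+29/84·τ+-47/56·τ²+47/504·τ³=-1469/3584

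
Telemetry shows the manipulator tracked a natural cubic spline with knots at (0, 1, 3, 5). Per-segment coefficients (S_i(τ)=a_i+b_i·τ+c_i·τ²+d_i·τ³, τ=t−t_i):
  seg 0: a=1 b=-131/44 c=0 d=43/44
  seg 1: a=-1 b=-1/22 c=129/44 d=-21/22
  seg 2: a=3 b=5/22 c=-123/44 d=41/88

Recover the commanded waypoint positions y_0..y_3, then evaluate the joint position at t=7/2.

y_0 = S_0(0) = a_0 = 1
y_1 = S_1(0) = a_1 = -1
y_2 = S_2(0) = a_2 = 3
y_3 = S_2(2) = -4
t_q=7/2 is in segment 2 (τ=1/2); S_2(τ)=1741/704

y_0=1 y_1=-1 y_2=3 y_3=-4
S(7/2) = 1741/704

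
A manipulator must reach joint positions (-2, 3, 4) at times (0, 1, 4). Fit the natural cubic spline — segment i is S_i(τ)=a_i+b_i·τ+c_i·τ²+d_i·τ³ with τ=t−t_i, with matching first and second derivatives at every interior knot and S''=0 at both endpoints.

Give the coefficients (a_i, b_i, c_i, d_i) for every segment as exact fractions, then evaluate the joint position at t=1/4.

  seg 0: a=-2 b=67/12 c=0 d=-7/12
  seg 1: a=3 b=23/6 c=-7/4 d=7/36
S(1/4) = -157/256

Δ: Δ0=5, Δ1=1/3
row 1: diag=8, rhs=-28; c'=3/8, d'=-7/2
back: M1=-7/2
M: M0=0, M1=-7/2, M2=0
seg 0: a=-2, c=M0/2=0, d=(M1−M0)/(6·1)=-7/12, b=Δ0−h0·(2M0+M1)/6=67/12
seg 1: a=3, c=M1/2=-7/4, d=(M2−M1)/(6·3)=7/36, b=Δ1−h1·(2M1+M2)/6=23/6
t_q=1/4 → seg 0, τ=1/4; S=-2+67/12·τ+0·τ²+-7/12·τ³=-157/256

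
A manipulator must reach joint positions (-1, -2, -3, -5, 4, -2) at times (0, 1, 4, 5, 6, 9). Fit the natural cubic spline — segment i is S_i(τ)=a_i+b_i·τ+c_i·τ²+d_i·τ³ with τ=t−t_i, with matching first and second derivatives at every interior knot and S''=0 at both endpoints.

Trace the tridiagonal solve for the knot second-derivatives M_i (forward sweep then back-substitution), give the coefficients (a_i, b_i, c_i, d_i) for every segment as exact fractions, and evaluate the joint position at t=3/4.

  seg 0: a=-1 b=-751/547 c=0 d=204/547
  seg 1: a=-2 b=-139/547 c=612/547 d=-5638/14769
  seg 2: a=-3 b=-2105/547 c=-3802/1641 d=6835/1641
  seg 3: a=-5 b=6586/1641 c=16703/1641 d=-2840/547
  seg 4: a=4 b=14432/1641 c=-8857/1641 d=8857/14769
S(3/4) = -16387/8752

Δ: Δ0=-1, Δ1=-1/3, Δ2=-2, Δ3=9, Δ4=-2
row 1: diag=8, rhs=4; c'=3/8, d'=1/2
row 2: denom=8−3·3/8=55/8; d'=(-10−3·1/2)/(55/8)=-92/55
row 3: denom=4−1·8/55=212/55; d'=(66−1·-92/55)/(212/55)=1861/106
row 4: denom=8−1·55/212=1641/212; d'=(-66−1·1861/106)/(1641/212)=-17714/1641
back: M4=-17714/1641
back: M3=1861/106−55/212·-17714/1641=33406/1641
back: M2=-92/55−8/55·33406/1641=-7604/1641
back: M1=1/2−3/8·-7604/1641=1224/547
M: M0=0, M1=1224/547, M2=-7604/1641, M3=33406/1641, M4=-17714/1641, M5=0
seg 0: a=-1, c=M0/2=0, d=(M1−M0)/(6·1)=204/547, b=Δ0−h0·(2M0+M1)/6=-751/547
seg 1: a=-2, c=M1/2=612/547, d=(M2−M1)/(6·3)=-5638/14769, b=Δ1−h1·(2M1+M2)/6=-139/547
seg 2: a=-3, c=M2/2=-3802/1641, d=(M3−M2)/(6·1)=6835/1641, b=Δ2−h2·(2M2+M3)/6=-2105/547
seg 3: a=-5, c=M3/2=16703/1641, d=(M4−M3)/(6·1)=-2840/547, b=Δ3−h3·(2M3+M4)/6=6586/1641
seg 4: a=4, c=M4/2=-8857/1641, d=(M5−M4)/(6·3)=8857/14769, b=Δ4−h4·(2M4+M5)/6=14432/1641
t_q=3/4 → seg 0, τ=3/4; S=-1+-751/547·τ+0·τ²+204/547·τ³=-16387/8752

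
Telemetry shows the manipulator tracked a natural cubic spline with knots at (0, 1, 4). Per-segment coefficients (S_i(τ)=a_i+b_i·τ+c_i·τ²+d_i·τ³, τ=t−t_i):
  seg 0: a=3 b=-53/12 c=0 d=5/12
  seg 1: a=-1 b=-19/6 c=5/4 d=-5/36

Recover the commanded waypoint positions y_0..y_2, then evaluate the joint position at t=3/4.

y_0 = S_0(0) = a_0 = 3
y_1 = S_1(0) = a_1 = -1
y_2 = S_1(3) = -3
t_q=3/4 is in segment 0 (τ=3/4); S_0(τ)=-35/256

y_0=3 y_1=-1 y_2=-3
S(3/4) = -35/256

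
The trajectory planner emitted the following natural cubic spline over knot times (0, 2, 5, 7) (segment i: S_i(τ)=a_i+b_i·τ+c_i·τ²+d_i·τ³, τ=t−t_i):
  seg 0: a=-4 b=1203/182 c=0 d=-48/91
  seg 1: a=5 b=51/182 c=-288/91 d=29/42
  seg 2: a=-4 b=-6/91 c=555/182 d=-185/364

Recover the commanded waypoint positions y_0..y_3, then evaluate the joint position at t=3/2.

y_0 = S_0(0) = a_0 = -4
y_1 = S_1(0) = a_1 = 5
y_2 = S_2(0) = a_2 = -4
y_3 = S_2(2) = 4
t_q=3/2 is in segment 0 (τ=3/2); S_0(τ)=215/52

y_0=-4 y_1=5 y_2=-4 y_3=4
S(3/2) = 215/52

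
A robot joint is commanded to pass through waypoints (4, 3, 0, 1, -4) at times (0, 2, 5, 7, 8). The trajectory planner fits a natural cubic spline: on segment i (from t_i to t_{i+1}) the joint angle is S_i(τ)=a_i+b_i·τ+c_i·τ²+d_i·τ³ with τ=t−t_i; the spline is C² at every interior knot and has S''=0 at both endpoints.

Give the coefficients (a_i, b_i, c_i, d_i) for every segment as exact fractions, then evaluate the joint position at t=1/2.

  seg 0: a=4 b=-7/46 c=0 d=-2/23
  seg 1: a=3 b=-55/46 c=-12/23 d=9/46
  seg 2: a=0 b=22/23 c=57/46 d=-135/184
  seg 3: a=1 b=-133/46 c=-291/92 d=97/92
S(1/2) = 90/23

Δ: Δ0=-1/2, Δ1=-1, Δ2=1/2, Δ3=-5
row 1: diag=10, rhs=-3; c'=3/10, d'=-3/10
row 2: denom=10−3·3/10=91/10; d'=(9−3·-3/10)/(91/10)=99/91
row 3: denom=6−2·20/91=506/91; d'=(-33−2·99/91)/(506/91)=-291/46
back: M3=-291/46
back: M2=99/91−20/91·-291/46=57/23
back: M1=-3/10−3/10·57/23=-24/23
M: M0=0, M1=-24/23, M2=57/23, M3=-291/46, M4=0
seg 0: a=4, c=M0/2=0, d=(M1−M0)/(6·2)=-2/23, b=Δ0−h0·(2M0+M1)/6=-7/46
seg 1: a=3, c=M1/2=-12/23, d=(M2−M1)/(6·3)=9/46, b=Δ1−h1·(2M1+M2)/6=-55/46
seg 2: a=0, c=M2/2=57/46, d=(M3−M2)/(6·2)=-135/184, b=Δ2−h2·(2M2+M3)/6=22/23
seg 3: a=1, c=M3/2=-291/92, d=(M4−M3)/(6·1)=97/92, b=Δ3−h3·(2M3+M4)/6=-133/46
t_q=1/2 → seg 0, τ=1/2; S=4+-7/46·τ+0·τ²+-2/23·τ³=90/23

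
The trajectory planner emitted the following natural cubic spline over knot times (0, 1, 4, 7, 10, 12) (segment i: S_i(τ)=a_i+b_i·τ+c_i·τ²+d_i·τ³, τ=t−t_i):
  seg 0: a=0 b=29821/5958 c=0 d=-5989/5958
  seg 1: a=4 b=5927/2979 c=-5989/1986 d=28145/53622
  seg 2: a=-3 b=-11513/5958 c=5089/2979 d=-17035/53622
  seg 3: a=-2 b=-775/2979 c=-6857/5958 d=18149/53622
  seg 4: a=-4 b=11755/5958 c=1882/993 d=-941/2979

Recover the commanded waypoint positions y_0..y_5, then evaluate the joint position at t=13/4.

y_0=0 y_1=4 y_2=-3 y_3=-2 y_4=-4 y_5=5
S(13/4) = -34371/42368

y_0 = S_0(0) = a_0 = 0
y_1 = S_1(0) = a_1 = 4
y_2 = S_2(0) = a_2 = -3
y_3 = S_3(0) = a_3 = -2
y_4 = S_4(0) = a_4 = -4
y_5 = S_4(2) = 5
t_q=13/4 is in segment 1 (τ=9/4); S_1(τ)=-34371/42368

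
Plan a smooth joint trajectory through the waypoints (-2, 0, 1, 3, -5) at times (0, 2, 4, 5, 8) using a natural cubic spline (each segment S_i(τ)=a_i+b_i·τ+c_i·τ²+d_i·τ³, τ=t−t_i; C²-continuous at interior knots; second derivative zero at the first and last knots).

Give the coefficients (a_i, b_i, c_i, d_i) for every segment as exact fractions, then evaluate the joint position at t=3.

Δ: Δ0=1, Δ1=1/2, Δ2=2, Δ3=-8/3
row 1: diag=8, rhs=-3; c'=1/4, d'=-3/8
row 2: denom=6−2·1/4=11/2; d'=(9−2·-3/8)/(11/2)=39/22
row 3: denom=8−1·2/11=86/11; d'=(-28−1·39/22)/(86/11)=-655/172
back: M3=-655/172
back: M2=39/22−2/11·-655/172=106/43
back: M1=-3/8−1/4·106/43=-341/344
M: M0=0, M1=-341/344, M2=106/43, M3=-655/172, M4=0
seg 0: a=-2, c=M0/2=0, d=(M1−M0)/(6·2)=-341/4128, b=Δ0−h0·(2M0+M1)/6=1373/1032
seg 1: a=0, c=M1/2=-341/688, d=(M2−M1)/(6·2)=1189/4128, b=Δ1−h1·(2M1+M2)/6=175/516
seg 2: a=1, c=M2/2=53/43, d=(M3−M2)/(6·1)=-1079/1032, b=Δ2−h2·(2M2+M3)/6=1871/1032
seg 3: a=3, c=M3/2=-655/344, d=(M4−M3)/(6·3)=655/3096, b=Δ3−h3·(2M3+M4)/6=589/516
t_q=3 → seg 1, τ=1; S=0+175/516·τ+-341/688·τ²+1189/4128·τ³=181/1376

  seg 0: a=-2 b=1373/1032 c=0 d=-341/4128
  seg 1: a=0 b=175/516 c=-341/688 d=1189/4128
  seg 2: a=1 b=1871/1032 c=53/43 d=-1079/1032
  seg 3: a=3 b=589/516 c=-655/344 d=655/3096
S(3) = 181/1376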